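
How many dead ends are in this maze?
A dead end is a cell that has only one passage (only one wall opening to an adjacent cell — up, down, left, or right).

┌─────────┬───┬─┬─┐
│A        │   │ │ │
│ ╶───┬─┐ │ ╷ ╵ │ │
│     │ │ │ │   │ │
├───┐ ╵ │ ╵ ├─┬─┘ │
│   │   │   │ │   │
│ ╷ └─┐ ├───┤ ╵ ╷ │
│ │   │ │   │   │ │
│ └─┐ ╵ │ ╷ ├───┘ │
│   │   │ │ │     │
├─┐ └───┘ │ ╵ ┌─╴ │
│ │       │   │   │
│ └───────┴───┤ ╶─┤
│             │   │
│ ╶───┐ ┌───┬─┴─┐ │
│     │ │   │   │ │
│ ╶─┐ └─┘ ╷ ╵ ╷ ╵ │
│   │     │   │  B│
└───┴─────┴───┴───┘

Checking each cell for number of passages:

Dead ends found at positions:
  (0, 7)
  (0, 8)
  (1, 3)
  (2, 6)
  (5, 0)
  (6, 6)
  (7, 3)
  (8, 1)
Total dead ends: 8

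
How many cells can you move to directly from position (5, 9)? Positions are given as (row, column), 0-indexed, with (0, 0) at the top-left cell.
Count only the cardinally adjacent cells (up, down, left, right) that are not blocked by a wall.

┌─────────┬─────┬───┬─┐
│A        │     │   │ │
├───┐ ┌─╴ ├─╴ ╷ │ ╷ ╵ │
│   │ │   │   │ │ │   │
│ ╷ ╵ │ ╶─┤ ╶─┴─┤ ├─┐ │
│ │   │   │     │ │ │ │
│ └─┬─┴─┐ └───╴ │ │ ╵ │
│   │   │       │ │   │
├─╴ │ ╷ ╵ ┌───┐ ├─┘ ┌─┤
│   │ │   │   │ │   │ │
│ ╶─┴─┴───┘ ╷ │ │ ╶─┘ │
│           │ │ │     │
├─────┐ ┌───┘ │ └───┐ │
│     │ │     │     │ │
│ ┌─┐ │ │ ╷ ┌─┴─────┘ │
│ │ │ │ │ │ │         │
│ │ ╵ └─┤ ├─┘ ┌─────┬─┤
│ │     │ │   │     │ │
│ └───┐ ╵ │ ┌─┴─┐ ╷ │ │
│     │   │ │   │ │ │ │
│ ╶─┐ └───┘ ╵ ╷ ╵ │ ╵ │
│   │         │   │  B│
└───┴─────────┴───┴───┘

Checking passable neighbors of (5, 9):
Neighbors: (5, 8), (5, 10)
Count: 2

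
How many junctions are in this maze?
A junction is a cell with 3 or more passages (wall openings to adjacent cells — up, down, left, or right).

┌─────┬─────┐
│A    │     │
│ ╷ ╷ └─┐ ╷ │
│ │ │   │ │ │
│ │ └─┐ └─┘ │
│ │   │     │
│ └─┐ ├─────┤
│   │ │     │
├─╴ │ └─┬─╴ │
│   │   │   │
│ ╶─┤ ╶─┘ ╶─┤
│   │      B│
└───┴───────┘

Checking each cell for number of passages:

Junctions found (3+ passages):
  (0, 1): 3 passages
  (0, 4): 3 passages
  (4, 2): 3 passages
  (5, 4): 3 passages
Total junctions: 4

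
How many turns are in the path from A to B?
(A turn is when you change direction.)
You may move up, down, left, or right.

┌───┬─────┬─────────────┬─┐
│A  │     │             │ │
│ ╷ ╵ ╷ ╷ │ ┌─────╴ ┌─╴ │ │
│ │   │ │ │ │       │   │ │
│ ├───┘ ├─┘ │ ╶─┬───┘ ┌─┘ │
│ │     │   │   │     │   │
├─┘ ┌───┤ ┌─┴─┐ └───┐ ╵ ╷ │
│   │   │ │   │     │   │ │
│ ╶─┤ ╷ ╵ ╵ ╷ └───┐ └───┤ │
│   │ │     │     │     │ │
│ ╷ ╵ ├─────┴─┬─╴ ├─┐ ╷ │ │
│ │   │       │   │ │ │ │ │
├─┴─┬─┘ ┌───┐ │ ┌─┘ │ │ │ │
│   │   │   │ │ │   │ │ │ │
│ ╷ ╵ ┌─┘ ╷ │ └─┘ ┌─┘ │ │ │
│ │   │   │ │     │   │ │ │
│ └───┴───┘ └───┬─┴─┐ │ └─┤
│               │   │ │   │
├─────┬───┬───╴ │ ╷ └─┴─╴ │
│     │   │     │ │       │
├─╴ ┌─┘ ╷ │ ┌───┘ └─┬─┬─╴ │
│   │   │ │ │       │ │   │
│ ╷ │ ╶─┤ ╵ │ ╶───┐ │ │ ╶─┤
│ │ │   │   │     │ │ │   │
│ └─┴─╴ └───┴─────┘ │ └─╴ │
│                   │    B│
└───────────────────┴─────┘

Directions: right, down, right, up, right, down, down, left, left, down, left, down, right, down, right, up, up, right, down, right, up, up, right, up, up, right, right, right, right, down, left, left, left, down, right, down, right, right, down, right, right, down, down, down, down, right, down, down, left, down, right, down
Number of turns: 35

Solution:

┌───┬─────┬─────────────┬─┐
│A ↓│↱ ↓  │↱ → → → ↓    │ │
│ ╷ ╵ ╷ ╷ │ ┌─────╴ ┌─╴ │ │
│ │↳ ↑│↓│ │↑│↓ ← ← ↲│   │ │
│ ├───┘ ├─┘ │ ╶─┬───┘ ┌─┘ │
│ │↓ ← ↲│↱ ↑│↳ ↓│     │   │
├─┘ ┌───┤ ┌─┴─┐ └───┐ ╵ ╷ │
│↓ ↲│↱ ↓│↑│   │↳ → ↓│   │ │
│ ╶─┤ ╷ ╵ ╵ ╷ └───┐ └───┤ │
│↳ ↓│↑│↳ ↑  │     │↳ → ↓│ │
│ ╷ ╵ ├─────┴─┬─╴ ├─┐ ╷ │ │
│ │↳ ↑│       │   │ │ │↓│ │
├─┴─┬─┘ ┌───┐ │ ┌─┘ │ │ │ │
│   │   │   │ │ │   │ │↓│ │
│ ╷ ╵ ┌─┘ ╷ │ └─┘ ┌─┘ │ │ │
│ │   │   │ │     │   │↓│ │
│ └───┴───┘ └───┬─┴─┐ │ └─┤
│               │   │ │↳ ↓│
├─────┬───┬───╴ │ ╷ └─┴─╴ │
│     │   │     │ │      ↓│
├─╴ ┌─┘ ╷ │ ┌───┘ └─┬─┬─╴ │
│   │   │ │ │       │ │↓ ↲│
│ ╷ │ ╶─┤ ╵ │ ╶───┐ │ │ ╶─┤
│ │ │   │   │     │ │ │↳ ↓│
│ └─┴─╴ └───┴─────┘ │ └─╴ │
│                   │    B│
└───────────────────┴─────┘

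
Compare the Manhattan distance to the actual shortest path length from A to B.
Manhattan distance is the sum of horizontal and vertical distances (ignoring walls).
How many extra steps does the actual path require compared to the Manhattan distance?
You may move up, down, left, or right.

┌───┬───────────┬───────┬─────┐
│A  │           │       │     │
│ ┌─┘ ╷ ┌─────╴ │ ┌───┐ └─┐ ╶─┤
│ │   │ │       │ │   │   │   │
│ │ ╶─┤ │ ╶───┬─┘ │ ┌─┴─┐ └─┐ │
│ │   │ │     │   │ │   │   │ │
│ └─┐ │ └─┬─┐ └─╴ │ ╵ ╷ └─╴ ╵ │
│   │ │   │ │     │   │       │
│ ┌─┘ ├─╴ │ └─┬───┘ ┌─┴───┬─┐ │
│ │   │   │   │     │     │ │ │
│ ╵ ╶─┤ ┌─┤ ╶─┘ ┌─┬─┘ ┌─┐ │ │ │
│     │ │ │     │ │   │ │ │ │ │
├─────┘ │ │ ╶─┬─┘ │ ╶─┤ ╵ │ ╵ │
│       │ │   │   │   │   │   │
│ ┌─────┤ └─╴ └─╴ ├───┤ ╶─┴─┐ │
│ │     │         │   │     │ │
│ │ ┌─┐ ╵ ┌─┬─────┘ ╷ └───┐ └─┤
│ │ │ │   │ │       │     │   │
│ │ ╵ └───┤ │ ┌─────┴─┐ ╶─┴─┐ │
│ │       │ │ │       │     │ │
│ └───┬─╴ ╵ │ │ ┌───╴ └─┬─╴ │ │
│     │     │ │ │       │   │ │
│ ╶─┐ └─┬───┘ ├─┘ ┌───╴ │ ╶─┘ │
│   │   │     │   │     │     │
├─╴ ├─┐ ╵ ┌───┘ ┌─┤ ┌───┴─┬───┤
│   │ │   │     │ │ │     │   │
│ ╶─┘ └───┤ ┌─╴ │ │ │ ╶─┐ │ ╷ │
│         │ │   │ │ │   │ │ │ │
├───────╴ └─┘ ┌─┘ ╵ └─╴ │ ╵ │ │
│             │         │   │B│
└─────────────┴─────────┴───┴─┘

Manhattan distance: |14 - 0| + |14 - 0| = 28
Actual path length: 72
Extra steps: 72 - 28 = 44

Solution:

┌───┬───────────┬───────┬─────┐
│A  │↱ ↓        │       │     │
│ ┌─┘ ╷ ┌─────╴ │ ┌───┐ └─┐ ╶─┤
│↓│↱ ↑│↓│       │ │   │   │   │
│ │ ╶─┤ │ ╶───┬─┘ │ ┌─┴─┐ └─┐ │
│↓│↑ ↰│↓│     │   │ │   │   │ │
│ └─┐ │ └─┬─┐ └─╴ │ ╵ ╷ └─╴ ╵ │
│↓  │↑│↳ ↓│ │     │   │       │
│ ┌─┘ ├─╴ │ └─┬───┘ ┌─┴───┬─┐ │
│↓│↱ ↑│↓ ↲│   │     │     │ │ │
│ ╵ ╶─┤ ┌─┤ ╶─┘ ┌─┬─┘ ┌─┐ │ │ │
│↳ ↑  │↓│ │     │ │   │ │ │ │ │
├─────┘ │ │ ╶─┬─┘ │ ╶─┤ ╵ │ ╵ │
│↓ ← ← ↲│ │   │   │   │   │   │
│ ┌─────┤ └─╴ └─╴ ├───┤ ╶─┴─┐ │
│↓│     │         │   │     │ │
│ │ ┌─┐ ╵ ┌─┬─────┘ ╷ └───┐ └─┤
│↓│ │ │   │ │       │     │   │
│ │ ╵ └───┤ │ ┌─────┴─┐ ╶─┴─┐ │
│↓│       │ │ │       │     │ │
│ └───┬─╴ ╵ │ │ ┌───╴ └─┬─╴ │ │
│↓    │     │ │ │↱ → → ↓│   │ │
│ ╶─┐ └─┬───┘ ├─┘ ┌───╴ │ ╶─┘ │
│↳ ↓│   │     │↱ ↑│↓ ← ↲│     │
├─╴ ├─┐ ╵ ┌───┘ ┌─┤ ┌───┴─┬───┤
│↓ ↲│ │   │    ↑│ │↓│↱ → ↓│↱ ↓│
│ ╶─┘ └───┤ ┌─╴ │ │ │ ╶─┐ │ ╷ │
│↳ → → → ↓│ │↱ ↑│ │↓│↑ ↰│↓│↑│↓│
├───────╴ └─┘ ┌─┘ ╵ └─╴ │ ╵ │ │
│        ↳ → ↑│    ↳ → ↑│↳ ↑│B│
└─────────────┴─────────┴───┴─┘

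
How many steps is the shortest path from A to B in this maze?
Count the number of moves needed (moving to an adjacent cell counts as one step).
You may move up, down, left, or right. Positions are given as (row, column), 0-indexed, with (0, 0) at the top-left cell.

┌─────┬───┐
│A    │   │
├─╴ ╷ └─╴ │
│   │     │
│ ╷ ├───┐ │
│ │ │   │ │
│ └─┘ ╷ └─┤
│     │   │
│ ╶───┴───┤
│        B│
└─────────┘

Using BFS to find shortest path:
Start: (0, 0), End: (4, 4)
Path found:
(0,0) → (0,1) → (1,1) → (1,0) → (2,0) → (3,0) → (4,0) → (4,1) → (4,2) → (4,3) → (4,4)
Number of steps: 10

Solution:

┌─────┬───┐
│A ↓  │   │
├─╴ ╷ └─╴ │
│↓ ↲│     │
│ ╷ ├───┐ │
│↓│ │   │ │
│ └─┘ ╷ └─┤
│↓    │   │
│ ╶───┴───┤
│↳ → → → B│
└─────────┘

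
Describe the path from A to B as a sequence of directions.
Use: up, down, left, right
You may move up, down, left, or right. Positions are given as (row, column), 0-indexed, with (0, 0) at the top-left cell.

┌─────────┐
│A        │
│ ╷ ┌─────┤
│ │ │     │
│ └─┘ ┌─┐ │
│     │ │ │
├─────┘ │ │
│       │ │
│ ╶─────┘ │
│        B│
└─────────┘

Finding the path and converting it to directions:
Path through cells: (0,0) → (1,0) → (2,0) → (2,1) → (2,2) → (1,2) → (1,3) → (1,4) → (2,4) → (3,4) → (4,4)
Directions: down, down, right, right, up, right, right, down, down, down

Solution:

┌─────────┐
│A        │
│ ╷ ┌─────┤
│↓│ │↱ → ↓│
│ └─┘ ┌─┐ │
│↳ → ↑│ │↓│
├─────┘ │ │
│       │↓│
│ ╶─────┘ │
│        B│
└─────────┘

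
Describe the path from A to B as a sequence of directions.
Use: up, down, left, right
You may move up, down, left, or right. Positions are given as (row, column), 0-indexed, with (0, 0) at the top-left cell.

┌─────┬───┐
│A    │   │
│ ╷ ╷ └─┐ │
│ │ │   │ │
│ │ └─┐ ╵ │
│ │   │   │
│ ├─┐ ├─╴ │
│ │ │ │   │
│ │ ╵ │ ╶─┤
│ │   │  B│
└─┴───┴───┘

Finding the path and converting it to directions:
Path through cells: (0,0) → (0,1) → (0,2) → (1,2) → (1,3) → (2,3) → (2,4) → (3,4) → (3,3) → (4,3) → (4,4)
Directions: right, right, down, right, down, right, down, left, down, right

Solution:

┌─────┬───┐
│A → ↓│   │
│ ╷ ╷ └─┐ │
│ │ │↳ ↓│ │
│ │ └─┐ ╵ │
│ │   │↳ ↓│
│ ├─┐ ├─╴ │
│ │ │ │↓ ↲│
│ │ ╵ │ ╶─┤
│ │   │↳ B│
└─┴───┴───┘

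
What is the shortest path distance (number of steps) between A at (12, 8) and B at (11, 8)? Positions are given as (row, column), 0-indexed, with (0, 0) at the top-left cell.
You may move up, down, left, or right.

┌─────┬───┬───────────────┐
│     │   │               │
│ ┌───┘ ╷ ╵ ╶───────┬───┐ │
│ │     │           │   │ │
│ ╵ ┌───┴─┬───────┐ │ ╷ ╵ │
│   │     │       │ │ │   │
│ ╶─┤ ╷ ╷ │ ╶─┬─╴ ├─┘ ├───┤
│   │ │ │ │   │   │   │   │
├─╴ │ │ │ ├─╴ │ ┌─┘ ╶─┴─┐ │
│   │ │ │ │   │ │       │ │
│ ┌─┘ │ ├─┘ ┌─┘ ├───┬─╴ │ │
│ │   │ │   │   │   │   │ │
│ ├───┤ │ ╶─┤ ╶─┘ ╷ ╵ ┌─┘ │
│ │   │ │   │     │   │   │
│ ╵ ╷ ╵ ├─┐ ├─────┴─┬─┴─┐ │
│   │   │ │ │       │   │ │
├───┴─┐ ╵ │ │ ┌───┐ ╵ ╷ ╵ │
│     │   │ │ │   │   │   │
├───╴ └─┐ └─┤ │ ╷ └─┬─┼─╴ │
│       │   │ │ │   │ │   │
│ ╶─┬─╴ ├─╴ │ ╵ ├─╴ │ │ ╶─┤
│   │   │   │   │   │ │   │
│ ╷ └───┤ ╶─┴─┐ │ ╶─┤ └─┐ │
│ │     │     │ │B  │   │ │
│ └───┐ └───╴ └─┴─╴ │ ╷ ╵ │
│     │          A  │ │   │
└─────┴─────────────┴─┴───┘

Finding path from (12, 8) to (11, 8):
Path: (12,8) → (12,9) → (11,9) → (11,8)
Distance: 3 steps

Solution:

┌─────┬───┬───────────────┐
│     │   │               │
│ ┌───┘ ╷ ╵ ╶───────┬───┐ │
│ │     │           │   │ │
│ ╵ ┌───┴─┬───────┐ │ ╷ ╵ │
│   │     │       │ │ │   │
│ ╶─┤ ╷ ╷ │ ╶─┬─╴ ├─┘ ├───┤
│   │ │ │ │   │   │   │   │
├─╴ │ │ │ ├─╴ │ ┌─┘ ╶─┴─┐ │
│   │ │ │ │   │ │       │ │
│ ┌─┘ │ ├─┘ ┌─┘ ├───┬─╴ │ │
│ │   │ │   │   │   │   │ │
│ ├───┤ │ ╶─┤ ╶─┘ ╷ ╵ ┌─┘ │
│ │   │ │   │     │   │   │
│ ╵ ╷ ╵ ├─┐ ├─────┴─┬─┴─┐ │
│   │   │ │ │       │   │ │
├───┴─┐ ╵ │ │ ┌───┐ ╵ ╷ ╵ │
│     │   │ │ │   │   │   │
├───╴ └─┐ └─┤ │ ╷ └─┬─┼─╴ │
│       │   │ │ │   │ │   │
│ ╶─┬─╴ ├─╴ │ ╵ ├─╴ │ │ ╶─┤
│   │   │   │   │   │ │   │
│ ╷ └───┤ ╶─┴─┐ │ ╶─┤ └─┐ │
│ │     │     │ │B ↰│   │ │
│ └───┐ └───╴ └─┴─╴ │ ╷ ╵ │
│     │          A ↑│ │   │
└─────┴─────────────┴─┴───┘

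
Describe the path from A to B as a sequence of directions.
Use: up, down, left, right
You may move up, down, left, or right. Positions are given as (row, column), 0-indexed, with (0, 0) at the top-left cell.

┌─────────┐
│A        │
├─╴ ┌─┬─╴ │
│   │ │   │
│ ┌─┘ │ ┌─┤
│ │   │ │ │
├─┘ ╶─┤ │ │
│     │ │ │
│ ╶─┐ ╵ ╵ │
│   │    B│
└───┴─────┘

Finding the path and converting it to directions:
Path through cells: (0,0) → (0,1) → (0,2) → (0,3) → (0,4) → (1,4) → (1,3) → (2,3) → (3,3) → (4,3) → (4,4)
Directions: right, right, right, right, down, left, down, down, down, right

Solution:

┌─────────┐
│A → → → ↓│
├─╴ ┌─┬─╴ │
│   │ │↓ ↲│
│ ┌─┘ │ ┌─┤
│ │   │↓│ │
├─┘ ╶─┤ │ │
│     │↓│ │
│ ╶─┐ ╵ ╵ │
│   │  ↳ B│
└───┴─────┘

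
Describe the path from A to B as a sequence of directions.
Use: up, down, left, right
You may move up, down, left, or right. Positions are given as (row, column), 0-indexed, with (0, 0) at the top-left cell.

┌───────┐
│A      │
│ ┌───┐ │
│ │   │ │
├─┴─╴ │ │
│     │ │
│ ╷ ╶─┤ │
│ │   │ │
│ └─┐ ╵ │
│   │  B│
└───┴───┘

Finding the path and converting it to directions:
Path through cells: (0,0) → (0,1) → (0,2) → (0,3) → (1,3) → (2,3) → (3,3) → (4,3)
Directions: right, right, right, down, down, down, down

Solution:

┌───────┐
│A → → ↓│
│ ┌───┐ │
│ │   │↓│
├─┴─╴ │ │
│     │↓│
│ ╷ ╶─┤ │
│ │   │↓│
│ └─┐ ╵ │
│   │  B│
└───┴───┘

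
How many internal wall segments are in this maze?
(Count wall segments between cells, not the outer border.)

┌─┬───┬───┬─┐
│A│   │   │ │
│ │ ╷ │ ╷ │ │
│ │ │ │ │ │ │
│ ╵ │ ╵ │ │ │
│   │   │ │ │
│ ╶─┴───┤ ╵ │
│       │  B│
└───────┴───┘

Counting internal wall segments:
Total internal walls: 15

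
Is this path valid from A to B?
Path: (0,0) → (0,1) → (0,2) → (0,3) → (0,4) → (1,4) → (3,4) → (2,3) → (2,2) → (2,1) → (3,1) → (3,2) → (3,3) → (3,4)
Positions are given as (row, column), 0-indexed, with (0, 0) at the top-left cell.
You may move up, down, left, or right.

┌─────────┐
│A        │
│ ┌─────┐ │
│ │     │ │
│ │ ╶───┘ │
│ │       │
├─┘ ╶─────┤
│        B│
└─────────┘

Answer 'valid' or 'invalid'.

Checking path validity:
Result: Invalid move at step 6: cannot move from (1, 4) to (3, 4).

invalid

Correct solution:

┌─────────┐
│A → → → ↓│
│ ┌─────┐ │
│ │     │↓│
│ │ ╶───┘ │
│ │↓ ← ← ↲│
├─┘ ╶─────┤
│  ↳ → → B│
└─────────┘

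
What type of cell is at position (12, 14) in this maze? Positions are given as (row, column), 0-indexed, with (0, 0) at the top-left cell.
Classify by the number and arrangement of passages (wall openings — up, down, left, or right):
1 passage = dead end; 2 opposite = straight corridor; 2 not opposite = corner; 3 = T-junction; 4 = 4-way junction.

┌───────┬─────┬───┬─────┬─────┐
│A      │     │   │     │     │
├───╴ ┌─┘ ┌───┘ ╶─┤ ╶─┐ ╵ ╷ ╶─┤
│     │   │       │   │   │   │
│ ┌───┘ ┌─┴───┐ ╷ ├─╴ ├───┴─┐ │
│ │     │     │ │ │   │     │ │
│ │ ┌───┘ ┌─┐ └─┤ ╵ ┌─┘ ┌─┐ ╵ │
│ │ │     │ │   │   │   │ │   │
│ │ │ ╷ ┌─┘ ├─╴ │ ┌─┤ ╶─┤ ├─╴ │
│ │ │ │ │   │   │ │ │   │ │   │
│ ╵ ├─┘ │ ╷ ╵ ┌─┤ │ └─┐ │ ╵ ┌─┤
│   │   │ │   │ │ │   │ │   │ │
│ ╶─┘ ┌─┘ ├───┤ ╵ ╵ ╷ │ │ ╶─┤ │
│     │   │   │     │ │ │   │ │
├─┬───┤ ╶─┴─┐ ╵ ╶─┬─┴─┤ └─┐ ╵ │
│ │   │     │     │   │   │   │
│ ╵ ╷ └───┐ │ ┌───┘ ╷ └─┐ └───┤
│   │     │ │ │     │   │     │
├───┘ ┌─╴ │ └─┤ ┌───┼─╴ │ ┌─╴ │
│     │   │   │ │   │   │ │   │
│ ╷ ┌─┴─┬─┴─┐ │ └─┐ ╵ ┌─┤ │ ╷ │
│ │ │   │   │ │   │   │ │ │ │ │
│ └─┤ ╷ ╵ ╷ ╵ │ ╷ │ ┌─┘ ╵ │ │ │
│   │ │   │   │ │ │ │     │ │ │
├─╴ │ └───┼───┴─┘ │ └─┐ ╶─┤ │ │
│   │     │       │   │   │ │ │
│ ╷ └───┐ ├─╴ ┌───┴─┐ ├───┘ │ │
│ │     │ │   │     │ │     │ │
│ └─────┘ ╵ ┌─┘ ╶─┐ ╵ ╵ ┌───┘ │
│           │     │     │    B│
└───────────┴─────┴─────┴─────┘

Checking cell at (12, 14):
Number of passages: 2
Cell type: straight corridor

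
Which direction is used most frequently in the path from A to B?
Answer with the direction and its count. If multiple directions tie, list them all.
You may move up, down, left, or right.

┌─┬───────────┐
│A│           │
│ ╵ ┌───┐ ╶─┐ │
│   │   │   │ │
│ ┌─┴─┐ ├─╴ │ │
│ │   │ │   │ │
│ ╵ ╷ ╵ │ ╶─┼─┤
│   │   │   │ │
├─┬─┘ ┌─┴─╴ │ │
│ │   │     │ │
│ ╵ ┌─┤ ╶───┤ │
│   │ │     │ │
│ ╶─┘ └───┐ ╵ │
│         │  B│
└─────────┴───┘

Directions: down, right, up, right, right, right, down, right, down, left, down, right, down, left, left, down, right, right, down, right
Counts: {'down': 7, 'right': 9, 'up': 1, 'left': 3}
Most common: right (9 times)

Solution:

┌─┬───────────┐
│A│↱ → → ↓    │
│ ╵ ┌───┐ ╶─┐ │
│↳ ↑│   │↳ ↓│ │
│ ┌─┴─┐ ├─╴ │ │
│ │   │ │↓ ↲│ │
│ ╵ ╷ ╵ │ ╶─┼─┤
│   │   │↳ ↓│ │
├─┬─┘ ┌─┴─╴ │ │
│ │   │↓ ← ↲│ │
│ ╵ ┌─┤ ╶───┤ │
│   │ │↳ → ↓│ │
│ ╶─┘ └───┐ ╵ │
│         │↳ B│
└─────────┴───┘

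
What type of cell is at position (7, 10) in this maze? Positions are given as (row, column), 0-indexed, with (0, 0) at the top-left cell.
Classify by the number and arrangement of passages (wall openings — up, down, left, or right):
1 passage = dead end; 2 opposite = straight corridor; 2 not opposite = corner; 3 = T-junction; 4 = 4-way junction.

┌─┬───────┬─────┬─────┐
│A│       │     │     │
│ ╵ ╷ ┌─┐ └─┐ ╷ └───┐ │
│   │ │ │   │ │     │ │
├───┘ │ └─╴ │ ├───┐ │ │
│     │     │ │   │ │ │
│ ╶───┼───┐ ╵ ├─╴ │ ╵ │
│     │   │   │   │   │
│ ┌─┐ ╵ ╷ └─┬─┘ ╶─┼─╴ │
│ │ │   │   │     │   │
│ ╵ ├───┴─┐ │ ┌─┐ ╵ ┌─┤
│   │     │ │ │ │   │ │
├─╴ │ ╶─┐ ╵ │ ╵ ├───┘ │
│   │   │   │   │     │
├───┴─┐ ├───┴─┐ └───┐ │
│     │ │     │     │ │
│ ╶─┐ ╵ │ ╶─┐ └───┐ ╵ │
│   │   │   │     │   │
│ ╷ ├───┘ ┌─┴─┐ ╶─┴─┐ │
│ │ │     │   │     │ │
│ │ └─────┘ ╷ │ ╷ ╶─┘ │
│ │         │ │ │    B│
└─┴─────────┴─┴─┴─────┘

Checking cell at (7, 10):
Number of passages: 2
Cell type: straight corridor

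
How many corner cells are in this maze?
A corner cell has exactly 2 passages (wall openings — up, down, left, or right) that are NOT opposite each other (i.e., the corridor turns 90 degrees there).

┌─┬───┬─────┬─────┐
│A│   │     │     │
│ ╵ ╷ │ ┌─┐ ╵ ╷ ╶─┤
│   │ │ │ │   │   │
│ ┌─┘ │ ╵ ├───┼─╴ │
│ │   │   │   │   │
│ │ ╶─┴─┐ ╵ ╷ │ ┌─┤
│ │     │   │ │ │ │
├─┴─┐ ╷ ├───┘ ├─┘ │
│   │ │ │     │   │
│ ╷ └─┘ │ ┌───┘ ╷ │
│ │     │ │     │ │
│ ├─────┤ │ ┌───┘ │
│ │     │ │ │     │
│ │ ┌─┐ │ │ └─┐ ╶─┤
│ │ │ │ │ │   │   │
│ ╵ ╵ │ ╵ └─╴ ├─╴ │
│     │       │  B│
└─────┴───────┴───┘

Counting corner cells (2 non-opposite passages):
Total corners: 42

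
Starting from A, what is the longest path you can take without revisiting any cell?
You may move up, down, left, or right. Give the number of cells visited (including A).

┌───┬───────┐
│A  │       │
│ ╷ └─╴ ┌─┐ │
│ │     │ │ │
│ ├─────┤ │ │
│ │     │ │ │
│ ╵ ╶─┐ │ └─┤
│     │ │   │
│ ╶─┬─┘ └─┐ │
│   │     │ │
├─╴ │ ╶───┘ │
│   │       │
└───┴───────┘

Finding longest simple path using DFS:
Start: (0, 0)
Longest path visits 20 cells
Path: A → down → down → down → right → up → right → right → down → down → left → down → right → right → right → up → up → left → up → up

Solution:

┌───┬───────┐
│A  │       │
│ ╷ └─╴ ┌─┐ │
│↓│     │B│ │
│ ├─────┤ │ │
│↓│↱ → ↓│↑│ │
│ ╵ ╶─┐ │ └─┤
│↳ ↑  │↓│↑ ↰│
│ ╶─┬─┘ └─┐ │
│   │↓ ↲  │↑│
├─╴ │ ╶───┘ │
│   │↳ → → ↑│
└───┴───────┘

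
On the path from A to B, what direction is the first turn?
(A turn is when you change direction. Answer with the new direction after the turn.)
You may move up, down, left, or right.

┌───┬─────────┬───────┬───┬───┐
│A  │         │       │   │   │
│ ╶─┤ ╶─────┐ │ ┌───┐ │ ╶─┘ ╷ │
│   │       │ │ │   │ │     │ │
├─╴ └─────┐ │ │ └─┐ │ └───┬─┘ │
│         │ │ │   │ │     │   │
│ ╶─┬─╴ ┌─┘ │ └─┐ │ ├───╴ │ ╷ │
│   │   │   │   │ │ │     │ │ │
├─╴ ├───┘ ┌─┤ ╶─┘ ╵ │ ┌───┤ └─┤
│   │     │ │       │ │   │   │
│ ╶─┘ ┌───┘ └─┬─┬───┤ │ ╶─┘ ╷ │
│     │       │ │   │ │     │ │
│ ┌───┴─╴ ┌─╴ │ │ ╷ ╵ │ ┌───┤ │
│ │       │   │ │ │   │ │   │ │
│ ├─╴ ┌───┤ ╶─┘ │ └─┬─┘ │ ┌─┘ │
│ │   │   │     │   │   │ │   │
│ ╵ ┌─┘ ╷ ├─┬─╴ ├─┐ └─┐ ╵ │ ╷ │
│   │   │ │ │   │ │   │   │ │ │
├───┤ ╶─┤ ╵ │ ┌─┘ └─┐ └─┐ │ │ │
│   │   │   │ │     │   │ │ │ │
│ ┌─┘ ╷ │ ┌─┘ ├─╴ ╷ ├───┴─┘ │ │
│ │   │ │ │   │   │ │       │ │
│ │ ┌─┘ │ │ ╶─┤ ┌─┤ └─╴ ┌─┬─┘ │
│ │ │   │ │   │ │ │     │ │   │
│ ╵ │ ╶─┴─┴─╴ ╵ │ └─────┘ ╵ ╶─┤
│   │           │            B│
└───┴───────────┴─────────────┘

Directions: down, right, down, left, down, right, down, left, down, down, down, down, right, up, right, up, right, right, up, right, right, down, left, down, right, right, down, left, down, down, left, down, right, down, right, up, up, right, up, right, down, down, right, right, up, right, right, up, up, up, right, down, down, down, down, left, down, right
First turn direction: right

Solution:

┌───┬─────────┬───────┬───┬───┐
│A  │         │       │   │   │
│ ╶─┤ ╶─────┐ │ ┌───┐ │ ╶─┘ ╷ │
│↳ ↓│       │ │ │   │ │     │ │
├─╴ └─────┐ │ │ └─┐ │ └───┬─┘ │
│↓ ↲      │ │ │   │ │     │   │
│ ╶─┬─╴ ┌─┘ │ └─┐ │ ├───╴ │ ╷ │
│↳ ↓│   │   │   │ │ │     │ │ │
├─╴ ├───┘ ┌─┤ ╶─┘ ╵ │ ┌───┤ └─┤
│↓ ↲│     │ │       │ │   │   │
│ ╶─┘ ┌───┘ └─┬─┬───┤ │ ╶─┘ ╷ │
│↓    │  ↱ → ↓│ │   │ │     │ │
│ ┌───┴─╴ ┌─╴ │ │ ╷ ╵ │ ┌───┤ │
│↓│  ↱ → ↑│↓ ↲│ │ │   │ │   │ │
│ ├─╴ ┌───┤ ╶─┘ │ └─┬─┘ │ ┌─┘ │
│↓│↱ ↑│   │↳ → ↓│   │   │ │↱ ↓│
│ ╵ ┌─┘ ╷ ├─┬─╴ ├─┐ └─┐ ╵ │ ╷ │
│↳ ↑│   │ │ │↓ ↲│ │   │   │↑│↓│
├───┤ ╶─┤ ╵ │ ┌─┘ └─┐ └─┐ │ │ │
│   │   │   │↓│  ↱ ↓│   │ │↑│↓│
│ ┌─┘ ╷ │ ┌─┘ ├─╴ ╷ ├───┴─┘ │ │
│ │   │ │ │↓ ↲│↱ ↑│↓│  ↱ → ↑│↓│
│ │ ┌─┘ │ │ ╶─┤ ┌─┤ └─╴ ┌─┬─┘ │
│ │ │   │ │↳ ↓│↑│ │↳ → ↑│ │↓ ↲│
│ ╵ │ ╶─┴─┴─╴ ╵ │ └─────┘ ╵ ╶─┤
│   │        ↳ ↑│          ↳ B│
└───┴───────────┴─────────────┘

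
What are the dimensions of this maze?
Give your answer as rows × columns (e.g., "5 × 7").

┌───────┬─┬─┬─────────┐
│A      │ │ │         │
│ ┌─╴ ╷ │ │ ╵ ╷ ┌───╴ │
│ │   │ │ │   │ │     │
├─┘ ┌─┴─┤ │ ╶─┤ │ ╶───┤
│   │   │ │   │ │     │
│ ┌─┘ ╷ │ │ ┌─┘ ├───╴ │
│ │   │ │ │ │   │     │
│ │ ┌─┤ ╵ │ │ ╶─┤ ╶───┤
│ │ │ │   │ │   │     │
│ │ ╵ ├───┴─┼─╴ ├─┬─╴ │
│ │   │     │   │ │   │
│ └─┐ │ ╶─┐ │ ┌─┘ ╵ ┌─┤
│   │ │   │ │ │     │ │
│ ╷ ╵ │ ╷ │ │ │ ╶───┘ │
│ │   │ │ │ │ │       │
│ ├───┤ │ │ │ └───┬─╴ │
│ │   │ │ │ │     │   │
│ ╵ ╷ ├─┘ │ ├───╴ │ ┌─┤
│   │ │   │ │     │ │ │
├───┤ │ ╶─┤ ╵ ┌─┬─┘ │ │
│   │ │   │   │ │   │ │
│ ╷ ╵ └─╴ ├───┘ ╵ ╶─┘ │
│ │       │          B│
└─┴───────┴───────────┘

Counting the maze dimensions:
Rows (vertical): 12
Columns (horizontal): 11
Dimensions: 12 × 11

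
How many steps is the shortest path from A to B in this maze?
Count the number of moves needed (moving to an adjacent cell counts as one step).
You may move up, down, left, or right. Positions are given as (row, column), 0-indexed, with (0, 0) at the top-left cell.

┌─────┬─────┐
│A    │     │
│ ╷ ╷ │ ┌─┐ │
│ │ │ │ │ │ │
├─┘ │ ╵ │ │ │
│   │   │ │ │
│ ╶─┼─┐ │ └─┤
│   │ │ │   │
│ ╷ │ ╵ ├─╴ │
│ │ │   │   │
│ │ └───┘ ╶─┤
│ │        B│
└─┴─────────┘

Using BFS to find shortest path:
Start: (0, 0), End: (5, 5)
Path found:
(0,0) → (0,1) → (1,1) → (2,1) → (2,0) → (3,0) → (3,1) → (4,1) → (5,1) → (5,2) → (5,3) → (5,4) → (5,5)
Number of steps: 12

Solution:

┌─────┬─────┐
│A ↓  │     │
│ ╷ ╷ │ ┌─┐ │
│ │↓│ │ │ │ │
├─┘ │ ╵ │ │ │
│↓ ↲│   │ │ │
│ ╶─┼─┐ │ └─┤
│↳ ↓│ │ │   │
│ ╷ │ ╵ ├─╴ │
│ │↓│   │   │
│ │ └───┘ ╶─┤
│ │↳ → → → B│
└─┴─────────┘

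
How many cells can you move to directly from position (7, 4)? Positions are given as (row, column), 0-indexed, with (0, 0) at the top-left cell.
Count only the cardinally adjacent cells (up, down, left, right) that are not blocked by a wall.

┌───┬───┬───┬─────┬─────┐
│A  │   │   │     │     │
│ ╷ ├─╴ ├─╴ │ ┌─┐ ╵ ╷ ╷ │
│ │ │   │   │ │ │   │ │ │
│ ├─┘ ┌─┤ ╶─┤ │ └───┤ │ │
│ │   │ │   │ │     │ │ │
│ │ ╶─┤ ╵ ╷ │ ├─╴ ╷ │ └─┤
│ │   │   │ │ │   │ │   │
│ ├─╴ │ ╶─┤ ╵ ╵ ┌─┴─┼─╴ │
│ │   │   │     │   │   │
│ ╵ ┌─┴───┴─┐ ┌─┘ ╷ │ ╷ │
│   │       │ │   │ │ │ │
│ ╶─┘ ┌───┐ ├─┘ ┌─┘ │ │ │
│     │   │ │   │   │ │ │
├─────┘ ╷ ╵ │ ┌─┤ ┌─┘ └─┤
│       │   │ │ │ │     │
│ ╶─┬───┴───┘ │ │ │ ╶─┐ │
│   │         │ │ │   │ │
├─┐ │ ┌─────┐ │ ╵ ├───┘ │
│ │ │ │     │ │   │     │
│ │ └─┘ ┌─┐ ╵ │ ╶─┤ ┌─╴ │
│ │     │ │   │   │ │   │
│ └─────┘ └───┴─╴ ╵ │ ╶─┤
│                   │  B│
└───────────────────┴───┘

Checking passable neighbors of (7, 4):
Neighbors: (6, 4), (7, 5)
Count: 2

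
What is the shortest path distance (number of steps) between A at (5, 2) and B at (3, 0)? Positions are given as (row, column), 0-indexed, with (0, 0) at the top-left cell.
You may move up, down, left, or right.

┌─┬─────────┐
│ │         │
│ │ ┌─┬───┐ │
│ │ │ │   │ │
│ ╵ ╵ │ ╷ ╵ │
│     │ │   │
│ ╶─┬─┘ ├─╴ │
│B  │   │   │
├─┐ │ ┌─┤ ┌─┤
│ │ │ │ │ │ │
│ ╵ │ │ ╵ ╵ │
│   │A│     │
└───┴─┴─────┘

Finding path from (5, 2) to (3, 0):
Path: (5,2) → (4,2) → (3,2) → (3,3) → (2,3) → (1,3) → (1,4) → (2,4) → (2,5) → (1,5) → (0,5) → (0,4) → (0,3) → (0,2) → (0,1) → (1,1) → (2,1) → (2,0) → (3,0)
Distance: 18 steps

Solution:

┌─┬─────────┐
│ │↓ ← ← ← ↰│
│ │ ┌─┬───┐ │
│ │↓│ │↱ ↓│↑│
│ ╵ ╵ │ ╷ ╵ │
│↓ ↲  │↑│↳ ↑│
│ ╶─┬─┘ ├─╴ │
│B  │↱ ↑│   │
├─┐ │ ┌─┤ ┌─┤
│ │ │↑│ │ │ │
│ ╵ │ │ ╵ ╵ │
│   │A│     │
└───┴─┴─────┘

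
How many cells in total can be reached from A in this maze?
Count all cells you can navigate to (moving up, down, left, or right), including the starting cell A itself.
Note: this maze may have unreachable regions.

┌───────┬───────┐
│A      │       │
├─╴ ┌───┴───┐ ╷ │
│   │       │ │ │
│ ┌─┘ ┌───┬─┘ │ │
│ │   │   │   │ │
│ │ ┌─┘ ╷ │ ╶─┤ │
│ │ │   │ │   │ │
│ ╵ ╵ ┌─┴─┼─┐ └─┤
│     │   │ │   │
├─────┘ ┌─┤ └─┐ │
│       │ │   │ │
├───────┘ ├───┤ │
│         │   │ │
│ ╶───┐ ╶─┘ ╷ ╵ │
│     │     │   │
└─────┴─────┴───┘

Using BFS/flood-fill to find all reachable cells from A:
Maze size: 8 × 8 = 64 total cells
41 cell(s) are walled off and cannot be reached from A.
Reachable cells: 23

Reachable region (· marks reachable cells):

┌───────┬───────┐
│A · · ·│       │
├─╴ ┌───┴───┐ ╷ │
│· ·│· · · ·│ │ │
│ ┌─┘ ┌───┬─┘ │ │
│·│· ·│· ·│   │ │
│ │ ┌─┘ ╷ │ ╶─┤ │
│·│·│· ·│·│   │ │
│ ╵ ╵ ┌─┴─┼─┐ └─┤
│· · ·│   │ │   │
├─────┘ ┌─┤ └─┐ │
│       │ │   │ │
├───────┘ ├───┤ │
│         │   │ │
│ ╶───┐ ╶─┘ ╷ ╵ │
│     │     │   │
└─────┴─────┴───┘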